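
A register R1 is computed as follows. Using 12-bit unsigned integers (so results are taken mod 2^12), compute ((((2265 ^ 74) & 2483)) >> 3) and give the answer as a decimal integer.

274

2265 = 100011011001
74 = 000001001010
→ ^ → 100010010011 = 2195
2483 = 100110110011
→ & → 100010010011 = 2195
→ >> 3 → 000100010010 = 274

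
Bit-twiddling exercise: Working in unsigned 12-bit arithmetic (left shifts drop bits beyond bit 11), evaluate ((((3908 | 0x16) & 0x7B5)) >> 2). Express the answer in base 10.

3908 = 111101000100
0x16 = 000000010110
→ | → 111101010110 = 3926
0x7B5 = 011110110101
→ & → 011100010100 = 1812
→ >> 2 → 000111000101 = 453

453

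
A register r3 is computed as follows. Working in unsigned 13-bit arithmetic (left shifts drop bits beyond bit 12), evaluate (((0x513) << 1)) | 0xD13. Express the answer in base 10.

3895

0x513 = 0010100010011
→ << 1 (mod 2^13) → 0101000100110 = 2598
0xD13 = 0110100010011
→ | → 0111100110111 = 3895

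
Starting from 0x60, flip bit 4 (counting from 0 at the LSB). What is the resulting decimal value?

x = 01100000
bit 4 is currently 0; toggle it via x ^ (1 << 4) = x ^ 16
→ 01110000 = 112

112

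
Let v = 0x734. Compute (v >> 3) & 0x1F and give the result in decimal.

v = 11100110100
Shift right by 3: 11100110
Mask low 5 bits: 00110 = 6

6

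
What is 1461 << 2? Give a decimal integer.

1461 = 0010110110101
shift left by 2 → 1011011010100 = 5844
(equivalently, 1461 × 2^2 = 1461 × 4)

5844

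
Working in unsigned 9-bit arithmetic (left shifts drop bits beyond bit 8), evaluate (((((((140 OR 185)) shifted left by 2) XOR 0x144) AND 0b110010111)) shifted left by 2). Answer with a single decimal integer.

140 = 010001100
185 = 010111001
→ OR → 010111101 = 189
→ shifted left by 2 (mod 2^9) → 011110100 = 244
0x144 = 101000100
→ XOR → 110110000 = 432
0b110010111 = 110010111
→ AND → 110010000 = 400
→ shifted left by 2 (mod 2^9) → 001000000 = 64

64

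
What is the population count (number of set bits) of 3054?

9

3054 = 101111101110
Count the 1s: 1 + 1 + 1 + 1 + 1 + 1 + 1 + 1 + 1 = 9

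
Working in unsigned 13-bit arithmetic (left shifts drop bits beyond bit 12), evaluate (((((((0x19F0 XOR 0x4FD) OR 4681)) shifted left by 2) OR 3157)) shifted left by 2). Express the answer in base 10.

0x19F0 = 1100111110000
0x4FD = 0010011111101
→ XOR → 1110100001101 = 7437
4681 = 1001001001001
→ OR → 1111101001101 = 8013
→ shifted left by 2 (mod 2^13) → 1110100110100 = 7476
3157 = 0110001010101
→ OR → 1110101110101 = 7541
→ shifted left by 2 (mod 2^13) → 1010111010100 = 5588

5588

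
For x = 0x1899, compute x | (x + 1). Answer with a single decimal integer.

6299

x = 1100010011001 = 6297
x + 1 = 1100010011010
OR    = 1100010011011 = 6299
(x | (x + 1) sets the lowest cleared bit.)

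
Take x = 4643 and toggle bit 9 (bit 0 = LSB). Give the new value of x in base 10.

x = 01001000100011
bit 9 is currently 1; toggle it via x ^ (1 << 9) = x ^ 512
→ 01000000100011 = 4131

4131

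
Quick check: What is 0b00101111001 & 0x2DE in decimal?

88

a = 0101111001
0x2DE = 1011011110
AND → 0001011000 = 88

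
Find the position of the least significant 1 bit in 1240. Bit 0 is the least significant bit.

1240 = 10011011000
Trailing zeros: 3, so the lowest set bit is bit 3 (value 8).

3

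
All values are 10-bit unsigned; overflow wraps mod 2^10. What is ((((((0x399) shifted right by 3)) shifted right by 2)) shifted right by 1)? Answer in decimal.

0x399 = 1110011001
→ shifted right by 3 → 0001110011 = 115
→ shifted right by 2 → 0000011100 = 28
→ shifted right by 1 → 0000001110 = 14

14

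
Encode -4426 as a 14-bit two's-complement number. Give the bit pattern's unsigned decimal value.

4426 in 14 bits: 01000101001010
Invert: 10111010110101
Add 1:  10111010110110 = 11958
(Check: 2^14 - 4426 = 16384 - 4426 = 11958.)

11958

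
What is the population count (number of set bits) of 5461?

5461 = 1010101010101
Count the 1s: 1 + 1 + 1 + 1 + 1 + 1 + 1 = 7

7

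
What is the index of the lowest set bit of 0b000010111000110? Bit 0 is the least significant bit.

0b000010111000110 = 10111000110
Trailing zeros: 1, so the lowest set bit is bit 1 (value 2).

1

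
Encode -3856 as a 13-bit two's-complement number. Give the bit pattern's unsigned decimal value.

3856 in 13 bits: 0111100010000
Invert: 1000011101111
Add 1:  1000011110000 = 4336
(Check: 2^13 - 3856 = 8192 - 3856 = 4336.)

4336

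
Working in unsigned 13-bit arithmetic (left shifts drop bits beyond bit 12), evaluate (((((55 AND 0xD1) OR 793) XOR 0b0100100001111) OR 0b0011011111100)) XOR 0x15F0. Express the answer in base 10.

55 = 0000000110111
0xD1 = 0000011010001
→ AND → 0000000010001 = 17
793 = 0001100011001
→ OR → 0001100011001 = 793
0b0100100001111 = 0100100001111
→ XOR → 0101000010110 = 2582
0b0011011111100 = 0011011111100
→ OR → 0111011111110 = 3838
0x15F0 = 1010111110000
→ XOR → 1101100001110 = 6926

6926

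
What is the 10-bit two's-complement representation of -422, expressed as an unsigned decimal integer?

602

422 in 10 bits: 0110100110
Invert: 1001011001
Add 1:  1001011010 = 602
(Check: 2^10 - 422 = 1024 - 422 = 602.)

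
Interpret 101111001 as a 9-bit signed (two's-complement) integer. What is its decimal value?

pattern = 101111001 (MSB is 1 ⇒ negative)
Invert: 010000110, add 1 → 010000111 = 135, so the value is -135.
(Equivalently: 377 - 2^9 = 377 - 512 = -135.)

-135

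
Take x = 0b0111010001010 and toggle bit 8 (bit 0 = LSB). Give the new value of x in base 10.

3978

x = 0111010001010
bit 8 is currently 0; toggle it via x ^ (1 << 8) = x ^ 256
→ 0111110001010 = 3978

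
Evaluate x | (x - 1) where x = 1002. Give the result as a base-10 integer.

x = 1111101010 = 1002
x - 1 = 1111101001
OR    = 1111101011 = 1003
(x | (x - 1) sets all bits below the lowest set bit.)

1003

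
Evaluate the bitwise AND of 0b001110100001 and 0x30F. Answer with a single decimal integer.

a = 1110100001
0x30F = 1100001111
AND → 1100000001 = 769

769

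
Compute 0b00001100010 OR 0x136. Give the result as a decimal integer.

a = 001100010
0x136 = 100110110
 OR → 101110110 = 374

374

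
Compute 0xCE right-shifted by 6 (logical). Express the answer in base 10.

0xCE = 11001110
shift right by 6 → 00000011 = 3
(equivalently, floor(206 / 64))

3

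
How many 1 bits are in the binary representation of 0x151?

0x151 = 101010001
Count the 1s: 1 + 1 + 1 + 1 = 4

4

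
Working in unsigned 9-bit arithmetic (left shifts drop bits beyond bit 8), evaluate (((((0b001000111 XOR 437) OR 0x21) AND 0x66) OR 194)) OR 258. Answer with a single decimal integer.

482

0b001000111 = 001000111
437 = 110110101
→ XOR → 111110010 = 498
0x21 = 000100001
→ OR → 111110011 = 499
0x66 = 001100110
→ AND → 001100010 = 98
194 = 011000010
→ OR → 011100010 = 226
258 = 100000010
→ OR → 111100010 = 482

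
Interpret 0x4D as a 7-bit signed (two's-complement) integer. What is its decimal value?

-51

pattern = 1001101 (MSB is 1 ⇒ negative)
Invert: 0110010, add 1 → 0110011 = 51, so the value is -51.
(Equivalently: 77 - 2^7 = 77 - 128 = -51.)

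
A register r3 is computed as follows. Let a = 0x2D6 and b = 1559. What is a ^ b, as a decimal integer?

0x2D6 = 01011010110
1559 = 11000010111
XOR → 10011000001 = 1217

1217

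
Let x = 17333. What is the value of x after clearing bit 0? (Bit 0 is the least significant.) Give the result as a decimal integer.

17332

x = 0100001110110101
bit 0 is currently 1; clear it via x & ~(1 << 0) = x & ~1
→ 0100001110110100 = 17332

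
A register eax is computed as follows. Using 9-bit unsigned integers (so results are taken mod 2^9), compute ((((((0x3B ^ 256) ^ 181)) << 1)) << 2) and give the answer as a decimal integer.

0x3B = 000111011
256 = 100000000
→ ^ → 100111011 = 315
181 = 010110101
→ ^ → 110001110 = 398
→ << 1 (mod 2^9) → 100011100 = 284
→ << 2 (mod 2^9) → 001110000 = 112

112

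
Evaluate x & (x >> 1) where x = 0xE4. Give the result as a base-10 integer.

96

x = 11100100 = 228
x>>1 = 01110010
AND  = 01100000 = 96
(x & (x >> 1) has a 1 wherever x has two consecutive 1 bits.)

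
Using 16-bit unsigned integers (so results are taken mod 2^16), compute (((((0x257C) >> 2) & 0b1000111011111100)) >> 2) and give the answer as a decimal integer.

0x257C = 0010010101111100
→ >> 2 → 0000100101011111 = 2399
0b1000111011111100 = 1000111011111100
→ & → 0000100001011100 = 2140
→ >> 2 → 0000001000010111 = 535

535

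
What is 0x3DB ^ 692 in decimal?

0x3DB = 1111011011
692 = 1010110100
XOR → 0101101111 = 367

367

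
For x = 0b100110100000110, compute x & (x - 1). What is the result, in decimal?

x = 100110100000110 = 19718
x - 1 = 100110100000101
AND   = 100110100000100 = 19716
(x & (x - 1) clears the lowest set bit of x.)

19716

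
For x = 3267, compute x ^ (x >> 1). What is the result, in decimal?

x = 110011000011 = 3267
x>>1 = 011001100001
XOR  = 101010100010 = 2722
(x ^ (x >> 1) gives the standard binary-reflected Gray code of x.)

2722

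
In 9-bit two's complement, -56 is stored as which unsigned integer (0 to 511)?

56 in 9 bits: 000111000
Invert: 111000111
Add 1:  111001000 = 456
(Check: 2^9 - 56 = 512 - 56 = 456.)

456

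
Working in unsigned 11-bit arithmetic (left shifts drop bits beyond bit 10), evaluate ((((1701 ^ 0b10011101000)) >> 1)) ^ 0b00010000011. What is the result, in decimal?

1701 = 11010100101
0b10011101000 = 10011101000
→ ^ → 01001001101 = 589
→ >> 1 → 00100100110 = 294
0b00010000011 = 00010000011
→ ^ → 00110100101 = 421

421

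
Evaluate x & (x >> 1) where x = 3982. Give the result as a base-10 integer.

x = 111110001110 = 3982
x>>1 = 011111000111
AND  = 011110000110 = 1926
(x & (x >> 1) has a 1 wherever x has two consecutive 1 bits.)

1926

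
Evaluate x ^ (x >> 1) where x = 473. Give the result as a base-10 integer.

309

x = 111011001 = 473
x>>1 = 011101100
XOR  = 100110101 = 309
(x ^ (x >> 1) gives the standard binary-reflected Gray code of x.)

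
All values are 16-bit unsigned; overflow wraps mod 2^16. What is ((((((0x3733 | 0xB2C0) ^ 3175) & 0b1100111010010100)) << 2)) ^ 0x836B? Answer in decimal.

0x3733 = 0011011100110011
0xB2C0 = 1011001011000000
→ | → 1011011111110011 = 47091
3175 = 0000110001100111
→ ^ → 1011101110010100 = 48020
0b1100111010010100 = 1100111010010100
→ & → 1000101010010100 = 35476
→ << 2 (mod 2^16) → 0010101001010000 = 10832
0x836B = 1000001101101011
→ ^ → 1010100100111011 = 43323

43323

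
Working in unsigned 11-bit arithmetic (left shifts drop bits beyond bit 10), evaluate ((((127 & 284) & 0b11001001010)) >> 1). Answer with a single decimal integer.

4

127 = 00001111111
284 = 00100011100
→ & → 00000011100 = 28
0b11001001010 = 11001001010
→ & → 00000001000 = 8
→ >> 1 → 00000000100 = 4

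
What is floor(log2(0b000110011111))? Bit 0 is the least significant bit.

8

0b000110011111 = 110011111
The topmost 1 is at position 8 (since 2^8 = 256 ≤ 415 < 512).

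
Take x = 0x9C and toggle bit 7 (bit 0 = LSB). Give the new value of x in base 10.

28

x = 10011100
bit 7 is currently 1; toggle it via x ^ (1 << 7) = x ^ 128
→ 00011100 = 28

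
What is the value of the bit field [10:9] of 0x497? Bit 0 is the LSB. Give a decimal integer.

2

v = 010010010111
Shift right by 9: 010
Mask low 2 bits: 10 = 2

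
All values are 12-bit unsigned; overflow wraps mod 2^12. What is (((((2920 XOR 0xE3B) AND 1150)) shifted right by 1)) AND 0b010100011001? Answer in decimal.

9

2920 = 101101101000
0xE3B = 111000111011
→ XOR → 010101010011 = 1363
1150 = 010001111110
→ AND → 010001010010 = 1106
→ shifted right by 1 → 001000101001 = 553
0b010100011001 = 010100011001
→ AND → 000000001001 = 9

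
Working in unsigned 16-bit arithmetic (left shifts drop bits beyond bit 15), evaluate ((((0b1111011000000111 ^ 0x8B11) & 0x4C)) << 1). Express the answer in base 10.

0b1111011000000111 = 1111011000000111
0x8B11 = 1000101100010001
→ ^ → 0111110100010110 = 32022
0x4C = 0000000001001100
→ & → 0000000000000100 = 4
→ << 1 (mod 2^16) → 0000000000001000 = 8

8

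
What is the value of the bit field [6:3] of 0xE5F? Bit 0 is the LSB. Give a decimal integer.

11

v = 0111001011111
Shift right by 3: 0111001011
Mask low 4 bits: 1011 = 11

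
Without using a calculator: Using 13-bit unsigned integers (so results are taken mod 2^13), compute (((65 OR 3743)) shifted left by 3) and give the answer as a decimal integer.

5880

65 = 0000001000001
3743 = 0111010011111
→ OR → 0111011011111 = 3807
→ shifted left by 3 (mod 2^13) → 1011011111000 = 5880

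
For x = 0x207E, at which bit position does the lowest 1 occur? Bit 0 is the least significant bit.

1

0x207E = 10000001111110
Trailing zeros: 1, so the lowest set bit is bit 1 (value 2).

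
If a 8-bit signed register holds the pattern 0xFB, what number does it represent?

-5

pattern = 11111011 (MSB is 1 ⇒ negative)
Invert: 00000100, add 1 → 00000101 = 5, so the value is -5.
(Equivalently: 251 - 2^8 = 251 - 256 = -5.)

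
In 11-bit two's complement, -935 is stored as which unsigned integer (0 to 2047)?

935 in 11 bits: 01110100111
Invert: 10001011000
Add 1:  10001011001 = 1113
(Check: 2^11 - 935 = 2048 - 935 = 1113.)

1113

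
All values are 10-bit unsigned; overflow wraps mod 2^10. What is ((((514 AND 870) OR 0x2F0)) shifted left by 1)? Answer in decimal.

514 = 1000000010
870 = 1101100110
→ AND → 1000000010 = 514
0x2F0 = 1011110000
→ OR → 1011110010 = 754
→ shifted left by 1 (mod 2^10) → 0111100100 = 484

484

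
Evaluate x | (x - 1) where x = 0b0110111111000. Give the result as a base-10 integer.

x = 110111111000 = 3576
x - 1 = 110111110111
OR    = 110111111111 = 3583
(x | (x - 1) sets all bits below the lowest set bit.)

3583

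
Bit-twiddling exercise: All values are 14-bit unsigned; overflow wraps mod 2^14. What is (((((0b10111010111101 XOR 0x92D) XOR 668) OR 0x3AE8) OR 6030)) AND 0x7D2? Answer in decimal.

0b10111010111101 = 10111010111101
0x92D = 00100100101101
→ XOR → 10011110010000 = 10128
668 = 00001010011100
→ XOR → 10010100001100 = 9484
0x3AE8 = 11101011101000
→ OR → 11111111101100 = 16364
6030 = 01011110001110
→ OR → 11111111101110 = 16366
0x7D2 = 00011111010010
→ AND → 00011111000010 = 1986

1986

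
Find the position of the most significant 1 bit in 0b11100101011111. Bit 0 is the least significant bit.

0b11100101011111 = 11100101011111
The topmost 1 is at position 13 (since 2^13 = 8192 ≤ 14687 < 16384).

13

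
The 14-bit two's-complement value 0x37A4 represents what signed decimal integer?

-2140

pattern = 11011110100100 (MSB is 1 ⇒ negative)
Invert: 00100001011011, add 1 → 00100001011100 = 2140, so the value is -2140.
(Equivalently: 14244 - 2^14 = 14244 - 16384 = -2140.)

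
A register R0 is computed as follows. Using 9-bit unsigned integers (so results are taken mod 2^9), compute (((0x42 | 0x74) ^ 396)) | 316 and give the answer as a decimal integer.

0x42 = 001000010
0x74 = 001110100
→ | → 001110110 = 118
396 = 110001100
→ ^ → 111111010 = 506
316 = 100111100
→ | → 111111110 = 510

510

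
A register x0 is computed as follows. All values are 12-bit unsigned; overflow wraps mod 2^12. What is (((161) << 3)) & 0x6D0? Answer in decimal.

161 = 000010100001
→ << 3 (mod 2^12) → 010100001000 = 1288
0x6D0 = 011011010000
→ & → 010000000000 = 1024

1024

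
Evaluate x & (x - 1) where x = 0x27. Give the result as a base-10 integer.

x = 100111 = 39
x - 1 = 100110
AND   = 100110 = 38
(x & (x - 1) clears the lowest set bit of x.)

38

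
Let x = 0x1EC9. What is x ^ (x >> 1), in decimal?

4525

x = 1111011001001 = 7881
x>>1 = 0111101100100
XOR  = 1000110101101 = 4525
(x ^ (x >> 1) gives the standard binary-reflected Gray code of x.)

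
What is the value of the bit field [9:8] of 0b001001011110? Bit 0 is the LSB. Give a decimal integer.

v = 001001011110
Shift right by 8: 0010
Mask low 2 bits: 10 = 2

2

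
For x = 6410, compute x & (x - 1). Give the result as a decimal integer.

6408

x = 1100100001010 = 6410
x - 1 = 1100100001001
AND   = 1100100001000 = 6408
(x & (x - 1) clears the lowest set bit of x.)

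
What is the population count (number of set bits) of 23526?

23526 = 101101111100110
Count the 1s: 1 + 1 + 1 + 1 + 1 + 1 + 1 + 1 + 1 + 1 = 10

10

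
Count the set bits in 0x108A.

4

0x108A = 1000010001010
Count the 1s: 1 + 1 + 1 + 1 = 4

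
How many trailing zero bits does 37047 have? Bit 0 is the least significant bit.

37047 = 1001000010110111
Trailing zeros: 0, so the lowest set bit is bit 0 (value 1).

0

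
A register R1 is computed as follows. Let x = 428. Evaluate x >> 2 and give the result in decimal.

428 = 110101100
shift right by 2 → 001101011 = 107
(equivalently, floor(428 / 4))

107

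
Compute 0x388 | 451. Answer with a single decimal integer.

971

0x388 = 1110001000
451 = 0111000011
 OR → 1111001011 = 971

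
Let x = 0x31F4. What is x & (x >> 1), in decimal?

4336

x = 11000111110100 = 12788
x>>1 = 01100011111010
AND  = 01000011110000 = 4336
(x & (x >> 1) has a 1 wherever x has two consecutive 1 bits.)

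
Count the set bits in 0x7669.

9

0x7669 = 111011001101001
Count the 1s: 1 + 1 + 1 + 1 + 1 + 1 + 1 + 1 + 1 = 9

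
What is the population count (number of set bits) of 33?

33 = 100001
Count the 1s: 1 + 1 = 2

2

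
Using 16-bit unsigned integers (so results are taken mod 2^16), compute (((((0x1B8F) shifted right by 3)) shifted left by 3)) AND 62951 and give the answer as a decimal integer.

4480

0x1B8F = 0001101110001111
→ shifted right by 3 → 0000001101110001 = 881
→ shifted left by 3 (mod 2^16) → 0001101110001000 = 7048
62951 = 1111010111100111
→ AND → 0001000110000000 = 4480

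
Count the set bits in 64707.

10

64707 = 1111110011000011
Count the 1s: 1 + 1 + 1 + 1 + 1 + 1 + 1 + 1 + 1 + 1 = 10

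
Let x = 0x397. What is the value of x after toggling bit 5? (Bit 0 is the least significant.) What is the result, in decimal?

951

x = 1110010111
bit 5 is currently 0; toggle it via x ^ (1 << 5) = x ^ 32
→ 1110110111 = 951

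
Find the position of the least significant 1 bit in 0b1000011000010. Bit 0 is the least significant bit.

0b1000011000010 = 1000011000010
Trailing zeros: 1, so the lowest set bit is bit 1 (value 2).

1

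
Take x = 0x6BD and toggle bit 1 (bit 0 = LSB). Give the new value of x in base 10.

x = 11010111101
bit 1 is currently 0; toggle it via x ^ (1 << 1) = x ^ 2
→ 11010111111 = 1727

1727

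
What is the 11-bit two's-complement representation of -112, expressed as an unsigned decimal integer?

112 in 11 bits: 00001110000
Invert: 11110001111
Add 1:  11110010000 = 1936
(Check: 2^11 - 112 = 2048 - 112 = 1936.)

1936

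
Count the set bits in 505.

505 = 111111001
Count the 1s: 1 + 1 + 1 + 1 + 1 + 1 + 1 = 7

7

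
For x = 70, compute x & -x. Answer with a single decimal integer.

x = 1000110 = 70
-x (two's complement) = …0111010
AND   = 0000010 = 2
(x & -x isolates the lowest set bit of x.)

2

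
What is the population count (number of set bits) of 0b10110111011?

n = 10110111011
Count the 1s: 1 + 1 + 1 + 1 + 1 + 1 + 1 + 1 = 8

8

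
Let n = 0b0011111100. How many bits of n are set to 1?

6

n = 11111100
Count the 1s: 1 + 1 + 1 + 1 + 1 + 1 = 6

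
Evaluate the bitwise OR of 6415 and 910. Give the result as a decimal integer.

6415 = 1100100001111
910 = 0001110001110
 OR → 1101110001111 = 7055

7055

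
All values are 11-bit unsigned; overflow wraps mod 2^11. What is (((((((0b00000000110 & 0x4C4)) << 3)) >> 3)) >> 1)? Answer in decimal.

0b00000000110 = 00000000110
0x4C4 = 10011000100
→ & → 00000000100 = 4
→ << 3 (mod 2^11) → 00000100000 = 32
→ >> 3 → 00000000100 = 4
→ >> 1 → 00000000010 = 2

2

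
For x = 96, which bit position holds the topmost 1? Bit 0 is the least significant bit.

6

96 = 1100000
The topmost 1 is at position 6 (since 2^6 = 64 ≤ 96 < 128).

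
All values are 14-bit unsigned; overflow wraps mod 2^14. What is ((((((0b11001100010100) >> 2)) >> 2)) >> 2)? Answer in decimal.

0b11001100010100 = 11001100010100
→ >> 2 → 00110011000101 = 3269
→ >> 2 → 00001100110001 = 817
→ >> 2 → 00000011001100 = 204

204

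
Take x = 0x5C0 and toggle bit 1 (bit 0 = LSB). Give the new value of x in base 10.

1474

x = 010111000000
bit 1 is currently 0; toggle it via x ^ (1 << 1) = x ^ 2
→ 010111000010 = 1474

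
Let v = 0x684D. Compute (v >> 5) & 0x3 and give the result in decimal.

2

v = 110100001001101
Shift right by 5: 1101000010
Mask low 2 bits: 10 = 2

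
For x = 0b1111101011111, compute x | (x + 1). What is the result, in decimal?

8063

x = 1111101011111 = 8031
x + 1 = 1111101100000
OR    = 1111101111111 = 8063
(x | (x + 1) sets the lowest cleared bit.)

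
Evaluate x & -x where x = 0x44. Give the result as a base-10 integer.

4

x = 1000100 = 68
-x (two's complement) = …0111100
AND   = 0000100 = 4
(x & -x isolates the lowest set bit of x.)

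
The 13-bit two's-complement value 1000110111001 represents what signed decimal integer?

-3655

pattern = 1000110111001 (MSB is 1 ⇒ negative)
Invert: 0111001000110, add 1 → 0111001000111 = 3655, so the value is -3655.
(Equivalently: 4537 - 2^13 = 4537 - 8192 = -3655.)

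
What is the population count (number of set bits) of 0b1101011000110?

7

n = 1101011000110
Count the 1s: 1 + 1 + 1 + 1 + 1 + 1 + 1 = 7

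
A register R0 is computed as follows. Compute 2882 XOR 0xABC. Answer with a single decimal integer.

510

2882 = 101101000010
0xABC = 101010111100
XOR → 000111111110 = 510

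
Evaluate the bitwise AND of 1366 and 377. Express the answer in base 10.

336

1366 = 10101010110
377 = 00101111001
AND → 00101010000 = 336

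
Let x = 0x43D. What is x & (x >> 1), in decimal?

x = 10000111101 = 1085
x>>1 = 01000011110
AND  = 00000011100 = 28
(x & (x >> 1) has a 1 wherever x has two consecutive 1 bits.)

28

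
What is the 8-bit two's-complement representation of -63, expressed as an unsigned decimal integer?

193

63 in 8 bits: 00111111
Invert: 11000000
Add 1:  11000001 = 193
(Check: 2^8 - 63 = 256 - 63 = 193.)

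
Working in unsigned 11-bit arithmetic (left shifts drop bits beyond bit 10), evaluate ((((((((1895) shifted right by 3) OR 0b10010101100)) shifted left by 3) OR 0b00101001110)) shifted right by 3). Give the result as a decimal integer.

237

1895 = 11101100111
→ shifted right by 3 → 00011101100 = 236
0b10010101100 = 10010101100
→ OR → 10011101100 = 1260
→ shifted left by 3 (mod 2^11) → 11101100000 = 1888
0b00101001110 = 00101001110
→ OR → 11101101110 = 1902
→ shifted right by 3 → 00011101101 = 237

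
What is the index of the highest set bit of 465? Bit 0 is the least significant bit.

8

465 = 111010001
The topmost 1 is at position 8 (since 2^8 = 256 ≤ 465 < 512).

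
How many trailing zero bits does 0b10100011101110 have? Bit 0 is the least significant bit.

1

0b10100011101110 = 10100011101110
Trailing zeros: 1, so the lowest set bit is bit 1 (value 2).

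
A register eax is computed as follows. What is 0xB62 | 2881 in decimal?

2915

0xB62 = 101101100010
2881 = 101101000001
 OR → 101101100011 = 2915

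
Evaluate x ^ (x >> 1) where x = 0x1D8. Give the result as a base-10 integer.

308

x = 111011000 = 472
x>>1 = 011101100
XOR  = 100110100 = 308
(x ^ (x >> 1) gives the standard binary-reflected Gray code of x.)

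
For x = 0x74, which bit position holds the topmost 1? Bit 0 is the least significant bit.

6

0x74 = 1110100
The topmost 1 is at position 6 (since 2^6 = 64 ≤ 116 < 128).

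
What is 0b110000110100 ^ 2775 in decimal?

1763

a = 110000110100
2775 = 101011010111
XOR → 011011100011 = 1763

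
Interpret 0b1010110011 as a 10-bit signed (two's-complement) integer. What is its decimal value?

pattern = 1010110011 (MSB is 1 ⇒ negative)
Invert: 0101001100, add 1 → 0101001101 = 333, so the value is -333.
(Equivalently: 691 - 2^10 = 691 - 1024 = -333.)

-333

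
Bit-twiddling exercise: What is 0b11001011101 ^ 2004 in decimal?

a = 11001011101
2004 = 11111010100
XOR → 00110001001 = 393

393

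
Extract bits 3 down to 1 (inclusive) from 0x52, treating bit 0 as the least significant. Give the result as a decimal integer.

1

v = 00001010010
Shift right by 1: 0000101001
Mask low 3 bits: 001 = 1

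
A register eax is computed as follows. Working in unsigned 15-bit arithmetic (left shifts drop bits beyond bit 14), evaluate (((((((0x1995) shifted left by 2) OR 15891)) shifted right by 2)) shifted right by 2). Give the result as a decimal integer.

0x1995 = 001100110010101
→ shifted left by 2 (mod 2^15) → 110011001010100 = 26196
15891 = 011111000010011
→ OR → 111111001010111 = 32343
→ shifted right by 2 → 001111110010101 = 8085
→ shifted right by 2 → 000011111100101 = 2021

2021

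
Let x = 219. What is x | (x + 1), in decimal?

223

x = 11011011 = 219
x + 1 = 11011100
OR    = 11011111 = 223
(x | (x + 1) sets the lowest cleared bit.)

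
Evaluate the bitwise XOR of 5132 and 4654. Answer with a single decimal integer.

5132 = 1010000001100
4654 = 1001000101110
XOR → 0011000100010 = 1570

1570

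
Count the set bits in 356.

356 = 101100100
Count the 1s: 1 + 1 + 1 + 1 = 4

4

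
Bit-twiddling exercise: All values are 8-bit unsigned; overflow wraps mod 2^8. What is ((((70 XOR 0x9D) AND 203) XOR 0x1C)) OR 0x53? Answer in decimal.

70 = 01000110
0x9D = 10011101
→ XOR → 11011011 = 219
203 = 11001011
→ AND → 11001011 = 203
0x1C = 00011100
→ XOR → 11010111 = 215
0x53 = 01010011
→ OR → 11010111 = 215

215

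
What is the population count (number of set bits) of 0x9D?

5

0x9D = 10011101
Count the 1s: 1 + 1 + 1 + 1 + 1 = 5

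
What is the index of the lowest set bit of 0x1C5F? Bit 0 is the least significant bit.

0

0x1C5F = 1110001011111
Trailing zeros: 0, so the lowest set bit is bit 0 (value 1).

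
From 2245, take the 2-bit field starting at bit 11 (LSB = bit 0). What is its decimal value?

v = 00100011000101
Shift right by 11: 001
Mask low 2 bits: 01 = 1

1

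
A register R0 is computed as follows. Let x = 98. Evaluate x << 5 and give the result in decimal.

3136

98 = 000001100010
shift left by 5 → 110001000000 = 3136
(equivalently, 98 × 2^5 = 98 × 32)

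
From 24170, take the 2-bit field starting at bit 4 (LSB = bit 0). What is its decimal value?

v = 101111001101010
Shift right by 4: 10111100110
Mask low 2 bits: 10 = 2

2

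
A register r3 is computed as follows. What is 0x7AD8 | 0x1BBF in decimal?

0x7AD8 = 111101011011000
0x1BBF = 001101110111111
 OR → 111101111111111 = 31743

31743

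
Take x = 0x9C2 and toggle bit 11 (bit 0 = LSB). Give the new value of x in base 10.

x = 100111000010
bit 11 is currently 1; toggle it via x ^ (1 << 11) = x ^ 2048
→ 000111000010 = 450

450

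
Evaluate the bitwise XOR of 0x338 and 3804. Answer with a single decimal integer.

0x338 = 001100111000
3804 = 111011011100
XOR → 110111100100 = 3556

3556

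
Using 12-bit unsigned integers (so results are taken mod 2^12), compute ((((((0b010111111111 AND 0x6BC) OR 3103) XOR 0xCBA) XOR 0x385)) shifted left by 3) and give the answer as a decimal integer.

0b010111111111 = 010111111111
0x6BC = 011010111100
→ AND → 010010111100 = 1212
3103 = 110000011111
→ OR → 110010111111 = 3263
0xCBA = 110010111010
→ XOR → 000000000101 = 5
0x385 = 001110000101
→ XOR → 001110000000 = 896
→ shifted left by 3 (mod 2^12) → 110000000000 = 3072

3072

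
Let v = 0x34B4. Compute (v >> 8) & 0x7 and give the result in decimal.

v = 0011010010110100
Shift right by 8: 00110100
Mask low 3 bits: 100 = 4

4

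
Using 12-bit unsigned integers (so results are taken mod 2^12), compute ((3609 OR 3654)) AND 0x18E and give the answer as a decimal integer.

3609 = 111000011001
3654 = 111001000110
→ OR → 111001011111 = 3679
0x18E = 000110001110
→ AND → 000000001110 = 14

14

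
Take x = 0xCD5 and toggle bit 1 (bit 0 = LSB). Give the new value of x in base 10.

x = 110011010101
bit 1 is currently 0; toggle it via x ^ (1 << 1) = x ^ 2
→ 110011010111 = 3287

3287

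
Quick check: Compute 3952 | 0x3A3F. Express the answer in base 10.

3952 = 00111101110000
0x3A3F = 11101000111111
 OR → 11111101111111 = 16255

16255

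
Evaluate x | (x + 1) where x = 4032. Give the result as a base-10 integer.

x = 111111000000 = 4032
x + 1 = 111111000001
OR    = 111111000001 = 4033
(x | (x + 1) sets the lowest cleared bit.)

4033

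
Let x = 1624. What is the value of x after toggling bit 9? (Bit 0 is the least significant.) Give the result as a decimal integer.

x = 11001011000
bit 9 is currently 1; toggle it via x ^ (1 << 9) = x ^ 512
→ 10001011000 = 1112

1112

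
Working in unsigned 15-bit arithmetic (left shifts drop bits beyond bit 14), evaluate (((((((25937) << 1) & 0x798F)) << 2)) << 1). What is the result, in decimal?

17424

25937 = 110010101010001
→ << 1 (mod 2^15) → 100101010100010 = 19106
0x798F = 111100110001111
→ & → 100100010000010 = 18562
→ << 2 (mod 2^15) → 010001000001000 = 8712
→ << 1 (mod 2^15) → 100010000010000 = 17424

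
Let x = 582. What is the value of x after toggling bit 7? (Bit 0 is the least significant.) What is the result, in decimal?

710

x = 001001000110
bit 7 is currently 0; toggle it via x ^ (1 << 7) = x ^ 128
→ 001011000110 = 710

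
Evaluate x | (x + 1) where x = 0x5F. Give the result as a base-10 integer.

x = 1011111 = 95
x + 1 = 1100000
OR    = 1111111 = 127
(x | (x + 1) sets the lowest cleared bit.)

127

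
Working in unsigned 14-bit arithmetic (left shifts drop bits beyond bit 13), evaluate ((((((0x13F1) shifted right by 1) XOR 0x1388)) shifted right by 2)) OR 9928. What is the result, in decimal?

0x13F1 = 01001111110001
→ shifted right by 1 → 00100111111000 = 2552
0x1388 = 01001110001000
→ XOR → 01101001110000 = 6768
→ shifted right by 2 → 00011010011100 = 1692
9928 = 10011011001000
→ OR → 10011011011100 = 9948

9948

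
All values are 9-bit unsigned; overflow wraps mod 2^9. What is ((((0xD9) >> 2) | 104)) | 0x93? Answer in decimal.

0xD9 = 011011001
→ >> 2 → 000110110 = 54
104 = 001101000
→ | → 001111110 = 126
0x93 = 010010011
→ | → 011111111 = 255

255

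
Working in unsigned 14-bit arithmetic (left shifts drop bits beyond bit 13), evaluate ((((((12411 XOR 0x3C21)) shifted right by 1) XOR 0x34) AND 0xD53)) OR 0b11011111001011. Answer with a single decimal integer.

12411 = 11000001111011
0x3C21 = 11110000100001
→ XOR → 00110001011010 = 3162
→ shifted right by 1 → 00011000101101 = 1581
0x34 = 00000000110100
→ XOR → 00011000011001 = 1561
0xD53 = 00110101010011
→ AND → 00010000010001 = 1041
0b11011111001011 = 11011111001011
→ OR → 11011111011011 = 14299

14299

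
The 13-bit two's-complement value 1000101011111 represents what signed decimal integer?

-3745

pattern = 1000101011111 (MSB is 1 ⇒ negative)
Invert: 0111010100000, add 1 → 0111010100001 = 3745, so the value is -3745.
(Equivalently: 4447 - 2^13 = 4447 - 8192 = -3745.)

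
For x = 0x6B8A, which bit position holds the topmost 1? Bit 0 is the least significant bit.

14

0x6B8A = 110101110001010
The topmost 1 is at position 14 (since 2^14 = 16384 ≤ 27530 < 32768).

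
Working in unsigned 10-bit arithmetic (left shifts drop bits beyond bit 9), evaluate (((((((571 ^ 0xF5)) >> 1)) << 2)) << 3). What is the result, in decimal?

571 = 1000111011
0xF5 = 0011110101
→ ^ → 1011001110 = 718
→ >> 1 → 0101100111 = 359
→ << 2 (mod 2^10) → 0110011100 = 412
→ << 3 (mod 2^10) → 0011100000 = 224

224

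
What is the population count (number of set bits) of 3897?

3897 = 111100111001
Count the 1s: 1 + 1 + 1 + 1 + 1 + 1 + 1 + 1 = 8

8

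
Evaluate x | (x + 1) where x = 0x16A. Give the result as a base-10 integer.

x = 101101010 = 362
x + 1 = 101101011
OR    = 101101011 = 363
(x | (x + 1) sets the lowest cleared bit.)

363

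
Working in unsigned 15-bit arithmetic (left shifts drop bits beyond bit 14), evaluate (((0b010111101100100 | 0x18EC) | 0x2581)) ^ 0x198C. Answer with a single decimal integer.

0b010111101100100 = 010111101100100
0x18EC = 001100011101100
→ | → 011111111101100 = 16364
0x2581 = 010010110000001
→ | → 011111111101101 = 16365
0x198C = 001100110001100
→ ^ → 010011001100001 = 9825

9825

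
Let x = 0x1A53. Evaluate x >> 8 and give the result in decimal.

0x1A53 = 1101001010011
shift right by 8 → 0000000011010 = 26
(equivalently, floor(6739 / 256))

26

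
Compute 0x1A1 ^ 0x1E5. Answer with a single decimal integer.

0x1A1 = 110100001
0x1E5 = 111100101
XOR → 001000100 = 68

68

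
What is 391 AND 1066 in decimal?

2

391 = 00110000111
1066 = 10000101010
AND → 00000000010 = 2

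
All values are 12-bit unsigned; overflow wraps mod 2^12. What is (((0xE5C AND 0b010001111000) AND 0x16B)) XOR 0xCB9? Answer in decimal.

0xE5C = 111001011100
0b010001111000 = 010001111000
→ AND → 010001011000 = 1112
0x16B = 000101101011
→ AND → 000001001000 = 72
0xCB9 = 110010111001
→ XOR → 110011110001 = 3313

3313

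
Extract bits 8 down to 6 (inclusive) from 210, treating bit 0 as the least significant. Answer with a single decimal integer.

v = 000011010010
Shift right by 6: 000011
Mask low 3 bits: 011 = 3

3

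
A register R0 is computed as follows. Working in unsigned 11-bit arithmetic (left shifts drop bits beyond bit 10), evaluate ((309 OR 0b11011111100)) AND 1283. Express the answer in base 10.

309 = 00100110101
0b11011111100 = 11011111100
→ OR → 11111111101 = 2045
1283 = 10100000011
→ AND → 10100000001 = 1281

1281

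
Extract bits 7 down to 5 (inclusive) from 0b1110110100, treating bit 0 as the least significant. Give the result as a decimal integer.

v = 1110110100
Shift right by 5: 11101
Mask low 3 bits: 101 = 5

5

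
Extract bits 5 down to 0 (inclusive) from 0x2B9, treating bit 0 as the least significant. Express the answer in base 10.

v = 1010111001
Shift right by 0: 1010111001
Mask low 6 bits: 111001 = 57

57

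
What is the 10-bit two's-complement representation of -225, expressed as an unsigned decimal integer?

799

225 in 10 bits: 0011100001
Invert: 1100011110
Add 1:  1100011111 = 799
(Check: 2^10 - 225 = 1024 - 225 = 799.)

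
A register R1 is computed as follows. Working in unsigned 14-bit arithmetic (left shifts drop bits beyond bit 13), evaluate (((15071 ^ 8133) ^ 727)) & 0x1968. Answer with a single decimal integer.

15071 = 11101011011111
8133 = 01111111000101
→ ^ → 10010100011010 = 9498
727 = 00001011010111
→ ^ → 10011111001101 = 10189
0x1968 = 01100101101000
→ & → 00000101001000 = 328

328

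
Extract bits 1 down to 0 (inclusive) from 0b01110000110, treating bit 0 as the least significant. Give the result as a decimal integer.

v = 01110000110
Shift right by 0: 01110000110
Mask low 2 bits: 10 = 2

2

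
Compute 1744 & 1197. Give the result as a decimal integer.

1152

1744 = 11011010000
1197 = 10010101101
AND → 10010000000 = 1152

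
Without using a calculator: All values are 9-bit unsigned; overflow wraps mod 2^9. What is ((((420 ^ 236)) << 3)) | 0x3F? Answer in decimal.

127

420 = 110100100
236 = 011101100
→ ^ → 101001000 = 328
→ << 3 (mod 2^9) → 001000000 = 64
0x3F = 000111111
→ | → 001111111 = 127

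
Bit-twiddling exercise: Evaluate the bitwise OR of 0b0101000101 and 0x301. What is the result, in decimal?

837

a = 0101000101
0x301 = 1100000001
 OR → 1101000101 = 837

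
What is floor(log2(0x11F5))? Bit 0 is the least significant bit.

12

0x11F5 = 1000111110101
The topmost 1 is at position 12 (since 2^12 = 4096 ≤ 4597 < 8192).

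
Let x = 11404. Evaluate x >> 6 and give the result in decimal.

178

11404 = 10110010001100
shift right by 6 → 00000010110010 = 178
(equivalently, floor(11404 / 64))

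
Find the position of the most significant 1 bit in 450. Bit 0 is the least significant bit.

8

450 = 111000010
The topmost 1 is at position 8 (since 2^8 = 256 ≤ 450 < 512).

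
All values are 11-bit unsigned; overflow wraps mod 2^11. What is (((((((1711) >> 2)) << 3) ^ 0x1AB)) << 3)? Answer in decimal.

1944

1711 = 11010101111
→ >> 2 → 00110101011 = 427
→ << 3 (mod 2^11) → 10101011000 = 1368
0x1AB = 00110101011
→ ^ → 10011110011 = 1267
→ << 3 (mod 2^11) → 11110011000 = 1944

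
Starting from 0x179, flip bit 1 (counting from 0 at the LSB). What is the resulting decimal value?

379

x = 000101111001
bit 1 is currently 0; toggle it via x ^ (1 << 1) = x ^ 2
→ 000101111011 = 379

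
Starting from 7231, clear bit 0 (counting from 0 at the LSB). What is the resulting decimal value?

x = 1110000111111
bit 0 is currently 1; clear it via x & ~(1 << 0) = x & ~1
→ 1110000111110 = 7230

7230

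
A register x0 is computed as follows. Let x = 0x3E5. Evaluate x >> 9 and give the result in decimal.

1

0x3E5 = 1111100101
shift right by 9 → 0000000001 = 1
(equivalently, floor(997 / 512))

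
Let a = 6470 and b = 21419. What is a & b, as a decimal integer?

6470 = 001100101000110
21419 = 101001110101011
AND → 001000100000010 = 4354

4354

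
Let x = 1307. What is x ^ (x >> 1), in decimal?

x = 10100011011 = 1307
x>>1 = 01010001101
XOR  = 11110010110 = 1942
(x ^ (x >> 1) gives the standard binary-reflected Gray code of x.)

1942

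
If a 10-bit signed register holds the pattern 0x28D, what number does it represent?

-371

pattern = 1010001101 (MSB is 1 ⇒ negative)
Invert: 0101110010, add 1 → 0101110011 = 371, so the value is -371.
(Equivalently: 653 - 2^10 = 653 - 1024 = -371.)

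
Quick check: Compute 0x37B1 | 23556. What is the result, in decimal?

0x37B1 = 011011110110001
23556 = 101110000000100
 OR → 111111110110101 = 32693

32693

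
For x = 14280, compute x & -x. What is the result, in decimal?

8

x = 11011111001000 = 14280
-x (two's complement) = …00100000111000
AND   = 00000000001000 = 8
(x & -x isolates the lowest set bit of x.)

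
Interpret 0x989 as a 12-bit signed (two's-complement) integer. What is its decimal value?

-1655

pattern = 100110001001 (MSB is 1 ⇒ negative)
Invert: 011001110110, add 1 → 011001110111 = 1655, so the value is -1655.
(Equivalently: 2441 - 2^12 = 2441 - 4096 = -1655.)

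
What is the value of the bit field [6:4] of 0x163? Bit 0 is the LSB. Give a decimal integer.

v = 0000101100011
Shift right by 4: 000010110
Mask low 3 bits: 110 = 6

6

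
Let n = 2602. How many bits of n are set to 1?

2602 = 101000101010
Count the 1s: 1 + 1 + 1 + 1 + 1 = 5

5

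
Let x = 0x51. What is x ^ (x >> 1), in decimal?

121

x = 1010001 = 81
x>>1 = 0101000
XOR  = 1111001 = 121
(x ^ (x >> 1) gives the standard binary-reflected Gray code of x.)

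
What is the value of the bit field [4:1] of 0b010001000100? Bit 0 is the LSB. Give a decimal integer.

2

v = 010001000100
Shift right by 1: 01000100010
Mask low 4 bits: 0010 = 2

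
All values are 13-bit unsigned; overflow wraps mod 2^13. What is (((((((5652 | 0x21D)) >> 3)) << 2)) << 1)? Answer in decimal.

5656

5652 = 1011000010100
0x21D = 0001000011101
→ | → 1011000011101 = 5661
→ >> 3 → 0001011000011 = 707
→ << 2 (mod 2^13) → 0101100001100 = 2828
→ << 1 (mod 2^13) → 1011000011000 = 5656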